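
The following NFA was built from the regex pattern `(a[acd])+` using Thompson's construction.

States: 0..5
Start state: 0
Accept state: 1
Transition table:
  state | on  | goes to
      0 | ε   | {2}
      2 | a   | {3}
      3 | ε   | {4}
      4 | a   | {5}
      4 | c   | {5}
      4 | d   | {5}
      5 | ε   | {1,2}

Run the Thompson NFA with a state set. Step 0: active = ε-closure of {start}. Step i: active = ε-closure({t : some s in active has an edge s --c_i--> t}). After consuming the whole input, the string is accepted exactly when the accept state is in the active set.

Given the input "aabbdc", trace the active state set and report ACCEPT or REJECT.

Answer: REJECT

Trace:
S₀ = ε-closure({0}) = {0,2}
'a' @ 1: {3,4}
'a' @ 2: {1,2,5}  ✓accept
'b' @ 3: {}  — no active states
rest 'bdc' ignored (set empty)
final: {}; accept 1 not in set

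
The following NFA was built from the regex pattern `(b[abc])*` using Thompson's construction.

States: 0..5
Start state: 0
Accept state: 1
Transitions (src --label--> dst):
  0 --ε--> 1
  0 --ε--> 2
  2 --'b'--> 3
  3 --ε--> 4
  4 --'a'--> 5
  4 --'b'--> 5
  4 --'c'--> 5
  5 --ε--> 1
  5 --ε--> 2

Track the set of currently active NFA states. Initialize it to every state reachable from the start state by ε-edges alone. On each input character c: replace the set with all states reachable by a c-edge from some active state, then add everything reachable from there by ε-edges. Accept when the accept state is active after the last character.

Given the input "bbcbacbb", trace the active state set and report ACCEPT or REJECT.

start: ε-closure({0}) = {0,1,2}
'b' @ 1: {3,4}
'b' @ 2: {1,2,5}  [accepting]
'c' @ 3: {}  — state set empty
rest 'bacbb' ignored (set empty)
end set {} — state 1 not in

Answer: REJECT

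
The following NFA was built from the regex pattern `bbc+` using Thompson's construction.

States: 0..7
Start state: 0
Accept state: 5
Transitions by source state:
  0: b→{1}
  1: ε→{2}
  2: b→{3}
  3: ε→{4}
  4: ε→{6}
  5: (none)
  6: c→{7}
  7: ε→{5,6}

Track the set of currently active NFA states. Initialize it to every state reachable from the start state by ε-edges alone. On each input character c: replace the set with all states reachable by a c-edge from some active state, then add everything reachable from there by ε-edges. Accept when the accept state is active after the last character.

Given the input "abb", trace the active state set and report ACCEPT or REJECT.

Answer: REJECT

Steps:
start: ε-closure({0}) = {0}
'a' @ 1: {}  — no active states
rest 'bb' ignored (set empty)
end set {} — state 5 not in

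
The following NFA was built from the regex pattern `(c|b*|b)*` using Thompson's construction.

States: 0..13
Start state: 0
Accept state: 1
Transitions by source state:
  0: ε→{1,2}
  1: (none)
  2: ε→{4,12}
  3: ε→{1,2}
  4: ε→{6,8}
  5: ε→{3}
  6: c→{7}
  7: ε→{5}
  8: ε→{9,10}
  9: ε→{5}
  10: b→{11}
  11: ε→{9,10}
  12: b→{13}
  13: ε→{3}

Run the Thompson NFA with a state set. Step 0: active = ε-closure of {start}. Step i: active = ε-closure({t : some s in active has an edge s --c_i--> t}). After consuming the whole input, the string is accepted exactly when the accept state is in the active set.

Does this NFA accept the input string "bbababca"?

Answer: REJECT

Trace:
initial (ε-close {0}): {0,1,2,3,4,5,6,8,9,10,12}
'b' @ 1: {1,2,3,4,5,6,8,9,10,11,12,13}  (accept∈set)
'b' @ 2: {1,2,3,4,5,6,8,9,10,11,12,13}  (accept∈set)
'a' @ 3: {}  — state set empty
rest 'babca' ignored (set empty)
final: {}; accept 1 not in set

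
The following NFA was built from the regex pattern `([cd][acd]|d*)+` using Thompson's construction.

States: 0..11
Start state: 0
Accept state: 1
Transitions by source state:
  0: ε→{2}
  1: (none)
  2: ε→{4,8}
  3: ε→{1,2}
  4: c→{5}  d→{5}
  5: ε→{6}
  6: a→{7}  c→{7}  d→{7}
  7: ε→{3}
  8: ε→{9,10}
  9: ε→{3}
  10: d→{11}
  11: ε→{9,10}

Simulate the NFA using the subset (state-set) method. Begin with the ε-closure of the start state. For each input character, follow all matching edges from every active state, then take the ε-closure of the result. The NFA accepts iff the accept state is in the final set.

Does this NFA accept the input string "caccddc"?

Answer: ACCEPT

Trace:
start: ε-closure({0}) = {0,1,2,3,4,8,9,10}
'c' @ 1: {5,6}
'a' @ 2: {1,2,3,4,7,8,9,10}  [accepting]
'c' @ 3: {5,6}
'c' @ 4: {1,2,3,4,7,8,9,10}  [accepting]
'd' @ 5: {1,2,3,4,5,6,8,9,10,11}  [accepting]
'd' @ 6: {1,2,3,4,5,6,7,8,9,10,11}  [accepting]
'c' @ 7: {1,2,3,4,5,6,7,8,9,10}  [accepting]
end set {1,2,3,4,5,6,7,8,9,10} — state 1 in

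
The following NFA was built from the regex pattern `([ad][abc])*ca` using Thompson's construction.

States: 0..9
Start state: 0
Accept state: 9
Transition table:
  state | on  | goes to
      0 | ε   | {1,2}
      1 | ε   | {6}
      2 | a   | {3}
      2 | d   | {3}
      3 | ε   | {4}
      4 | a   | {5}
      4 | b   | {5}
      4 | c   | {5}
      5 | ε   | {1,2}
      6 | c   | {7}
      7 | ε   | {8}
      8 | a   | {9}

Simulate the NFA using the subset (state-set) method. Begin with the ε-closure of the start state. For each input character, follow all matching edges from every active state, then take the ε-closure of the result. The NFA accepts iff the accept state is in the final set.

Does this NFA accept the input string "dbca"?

S₀ = ε-closure({0}) = {0,1,2,6}
'd' @ 1: {3,4}
'b' @ 2: {1,2,5,6}
'c' @ 3: {7,8}
'a' @ 4: {9}  [accepting]
end set {9} — state 9 in

Answer: ACCEPT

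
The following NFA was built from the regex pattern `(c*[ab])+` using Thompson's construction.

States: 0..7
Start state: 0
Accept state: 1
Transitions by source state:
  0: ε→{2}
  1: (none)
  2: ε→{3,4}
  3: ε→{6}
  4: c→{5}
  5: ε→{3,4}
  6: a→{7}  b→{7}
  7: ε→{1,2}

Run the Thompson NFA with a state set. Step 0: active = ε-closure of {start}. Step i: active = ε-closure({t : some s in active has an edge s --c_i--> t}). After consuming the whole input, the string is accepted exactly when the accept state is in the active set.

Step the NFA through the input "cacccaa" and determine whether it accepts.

S₀ = ε-closure({0}) = {0,2,3,4,6}
'c' @ 1: {3,4,5,6}
'a' @ 2: {1,2,3,4,6,7}  [accepting]
'c' @ 3: {3,4,5,6}
'c' @ 4: {3,4,5,6}
'c' @ 5: {3,4,5,6}
'a' @ 6: {1,2,3,4,6,7}  [accepting]
'a' @ 7: {1,2,3,4,6,7}  [accepting]
final: {1,2,3,4,6,7}; accept 1 in set

Answer: ACCEPT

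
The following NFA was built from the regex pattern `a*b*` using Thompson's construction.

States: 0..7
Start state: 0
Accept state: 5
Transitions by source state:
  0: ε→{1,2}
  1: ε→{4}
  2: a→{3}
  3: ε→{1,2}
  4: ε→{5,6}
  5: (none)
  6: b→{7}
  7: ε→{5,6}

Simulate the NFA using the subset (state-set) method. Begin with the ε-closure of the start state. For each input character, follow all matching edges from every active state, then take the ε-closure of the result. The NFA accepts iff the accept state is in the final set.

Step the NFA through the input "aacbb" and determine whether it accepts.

S₀ = ε-closure({0}) = {0,1,2,4,5,6}
'a' @ 1: {1,2,3,4,5,6}  ✓accept
'a' @ 2: {1,2,3,4,5,6}  ✓accept
'c' @ 3: {}  — dead — no transitions
rest 'bb' ignored (set empty)
after full input: {}  (accept=5 not in)

Answer: REJECT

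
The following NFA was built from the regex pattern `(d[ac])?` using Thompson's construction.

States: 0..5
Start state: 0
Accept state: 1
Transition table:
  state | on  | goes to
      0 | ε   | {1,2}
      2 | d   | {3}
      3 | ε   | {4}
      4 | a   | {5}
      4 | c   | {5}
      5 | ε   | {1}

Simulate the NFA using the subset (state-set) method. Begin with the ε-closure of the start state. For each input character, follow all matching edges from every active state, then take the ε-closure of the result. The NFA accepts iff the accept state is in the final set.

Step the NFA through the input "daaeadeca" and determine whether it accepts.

start: ε-closure({0}) = {0,1,2}
'd' @ 1: {3,4}
'a' @ 2: {1,5}  [accepting]
'a' @ 3: {}  — state set empty
rest 'eadeca' ignored (set empty)
after full input: {}  (accept=1 not in)

Answer: REJECT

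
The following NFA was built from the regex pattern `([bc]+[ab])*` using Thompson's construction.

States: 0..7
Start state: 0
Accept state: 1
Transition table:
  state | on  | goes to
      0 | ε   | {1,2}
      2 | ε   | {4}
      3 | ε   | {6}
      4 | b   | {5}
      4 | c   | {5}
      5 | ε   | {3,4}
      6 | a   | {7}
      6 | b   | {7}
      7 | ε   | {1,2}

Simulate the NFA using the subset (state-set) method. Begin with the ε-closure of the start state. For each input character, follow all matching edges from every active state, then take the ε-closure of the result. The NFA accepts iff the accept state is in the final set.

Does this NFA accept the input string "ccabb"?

Answer: ACCEPT

Steps:
initial (ε-close {0}): {0,1,2,4}
'c' @ 1: {3,4,5,6}
'c' @ 2: {3,4,5,6}
'a' @ 3: {1,2,4,7}  (accept∈set)
'b' @ 4: {3,4,5,6}
'b' @ 5: {1,2,3,4,5,6,7}  (accept∈set)
final: {1,2,3,4,5,6,7}; accept 1 in set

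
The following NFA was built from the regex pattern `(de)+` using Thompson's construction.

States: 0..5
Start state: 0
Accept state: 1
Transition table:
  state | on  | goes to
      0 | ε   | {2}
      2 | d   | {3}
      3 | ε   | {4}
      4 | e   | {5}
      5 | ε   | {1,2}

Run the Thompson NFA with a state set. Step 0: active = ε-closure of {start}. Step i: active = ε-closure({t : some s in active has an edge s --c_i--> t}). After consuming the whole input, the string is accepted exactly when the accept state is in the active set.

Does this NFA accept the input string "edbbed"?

Answer: REJECT

Derivation:
S₀ = ε-closure({0}) = {0,2}
'e' @ 1: {}  — no active states
rest 'dbbed' ignored (set empty)
end set {} — state 1 not in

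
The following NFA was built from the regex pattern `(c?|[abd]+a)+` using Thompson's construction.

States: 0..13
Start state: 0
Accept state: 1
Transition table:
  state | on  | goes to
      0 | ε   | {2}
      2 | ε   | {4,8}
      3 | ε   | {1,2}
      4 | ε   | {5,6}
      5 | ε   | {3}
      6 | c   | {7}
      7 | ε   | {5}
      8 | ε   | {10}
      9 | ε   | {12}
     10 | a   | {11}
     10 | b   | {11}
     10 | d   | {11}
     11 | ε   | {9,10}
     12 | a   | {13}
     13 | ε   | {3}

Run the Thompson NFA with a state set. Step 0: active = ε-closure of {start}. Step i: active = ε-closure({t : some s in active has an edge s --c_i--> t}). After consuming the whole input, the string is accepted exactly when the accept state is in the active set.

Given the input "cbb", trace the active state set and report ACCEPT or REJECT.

initial (ε-close {0}): {0,1,2,3,4,5,6,8,10}
'c' @ 1: {1,2,3,4,5,6,7,8,10}  (accept∈set)
'b' @ 2: {9,10,11,12}
'b' @ 3: {9,10,11,12}
end set {9,10,11,12} — state 1 not in

Answer: REJECT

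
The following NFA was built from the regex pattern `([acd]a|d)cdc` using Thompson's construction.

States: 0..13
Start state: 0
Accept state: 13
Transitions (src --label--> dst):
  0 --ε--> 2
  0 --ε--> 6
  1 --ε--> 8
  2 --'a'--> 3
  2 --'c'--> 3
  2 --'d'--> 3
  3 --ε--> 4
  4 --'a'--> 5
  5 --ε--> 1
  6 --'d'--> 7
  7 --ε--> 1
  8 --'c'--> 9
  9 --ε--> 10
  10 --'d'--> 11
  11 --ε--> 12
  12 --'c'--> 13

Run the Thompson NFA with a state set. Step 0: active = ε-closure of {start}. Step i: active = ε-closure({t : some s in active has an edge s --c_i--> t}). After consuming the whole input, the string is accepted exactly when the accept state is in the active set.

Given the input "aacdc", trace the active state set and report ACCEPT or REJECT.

S₀ = ε-closure({0}) = {0,2,6}
'a' @ 1: {3,4}
'a' @ 2: {1,5,8}
'c' @ 3: {9,10}
'd' @ 4: {11,12}
'c' @ 5: {13}  (accept∈set)
after full input: {13}  (accept=13 in)

Answer: ACCEPT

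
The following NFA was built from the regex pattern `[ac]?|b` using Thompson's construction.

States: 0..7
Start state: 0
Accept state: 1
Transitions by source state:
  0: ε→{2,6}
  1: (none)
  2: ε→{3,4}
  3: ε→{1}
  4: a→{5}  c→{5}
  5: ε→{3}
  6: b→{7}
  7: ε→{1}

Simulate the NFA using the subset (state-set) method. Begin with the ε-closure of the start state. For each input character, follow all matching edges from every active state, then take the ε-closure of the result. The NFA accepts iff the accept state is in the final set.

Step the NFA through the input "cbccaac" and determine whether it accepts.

initial (ε-close {0}): {0,1,2,3,4,6}
'c' @ 1: {1,3,5}  ✓accept
'b' @ 2: {}  — dead — no transitions
rest 'ccaac' ignored (set empty)
final: {}; accept 1 not in set

Answer: REJECT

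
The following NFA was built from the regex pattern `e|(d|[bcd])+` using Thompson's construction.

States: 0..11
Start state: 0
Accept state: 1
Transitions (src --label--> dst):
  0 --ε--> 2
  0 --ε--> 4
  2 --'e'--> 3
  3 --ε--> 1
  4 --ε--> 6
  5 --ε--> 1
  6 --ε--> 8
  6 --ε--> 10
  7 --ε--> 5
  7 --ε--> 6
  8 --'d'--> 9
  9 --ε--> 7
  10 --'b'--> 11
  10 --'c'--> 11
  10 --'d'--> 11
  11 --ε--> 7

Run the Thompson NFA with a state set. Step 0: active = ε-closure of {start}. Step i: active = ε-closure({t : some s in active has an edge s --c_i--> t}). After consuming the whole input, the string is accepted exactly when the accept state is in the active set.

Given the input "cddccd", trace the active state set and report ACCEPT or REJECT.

Answer: ACCEPT

Steps:
start: ε-closure({0}) = {0,2,4,6,8,10}
'c' @ 1: {1,5,6,7,8,10,11}  (accept∈set)
'd' @ 2: {1,5,6,7,8,9,10,11}  (accept∈set)
'd' @ 3: {1,5,6,7,8,9,10,11}  (accept∈set)
'c' @ 4: {1,5,6,7,8,10,11}  (accept∈set)
'c' @ 5: {1,5,6,7,8,10,11}  (accept∈set)
'd' @ 6: {1,5,6,7,8,9,10,11}  (accept∈set)
end set {1,5,6,7,8,9,10,11} — state 1 in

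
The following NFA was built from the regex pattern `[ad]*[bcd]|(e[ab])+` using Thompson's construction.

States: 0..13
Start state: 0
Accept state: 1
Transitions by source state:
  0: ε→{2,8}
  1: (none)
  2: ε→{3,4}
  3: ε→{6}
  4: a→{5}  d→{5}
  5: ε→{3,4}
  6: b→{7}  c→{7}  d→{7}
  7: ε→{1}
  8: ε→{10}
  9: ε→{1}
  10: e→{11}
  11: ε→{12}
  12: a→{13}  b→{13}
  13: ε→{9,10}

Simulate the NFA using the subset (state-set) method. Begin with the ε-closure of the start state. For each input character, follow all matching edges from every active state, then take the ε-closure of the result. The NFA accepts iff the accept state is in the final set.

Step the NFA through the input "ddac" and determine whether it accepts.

start: ε-closure({0}) = {0,2,3,4,6,8,10}
'd' @ 1: {1,3,4,5,6,7}  (accept∈set)
'd' @ 2: {1,3,4,5,6,7}  (accept∈set)
'a' @ 3: {3,4,5,6}
'c' @ 4: {1,7}  (accept∈set)
after full input: {1,7}  (accept=1 in)

Answer: ACCEPT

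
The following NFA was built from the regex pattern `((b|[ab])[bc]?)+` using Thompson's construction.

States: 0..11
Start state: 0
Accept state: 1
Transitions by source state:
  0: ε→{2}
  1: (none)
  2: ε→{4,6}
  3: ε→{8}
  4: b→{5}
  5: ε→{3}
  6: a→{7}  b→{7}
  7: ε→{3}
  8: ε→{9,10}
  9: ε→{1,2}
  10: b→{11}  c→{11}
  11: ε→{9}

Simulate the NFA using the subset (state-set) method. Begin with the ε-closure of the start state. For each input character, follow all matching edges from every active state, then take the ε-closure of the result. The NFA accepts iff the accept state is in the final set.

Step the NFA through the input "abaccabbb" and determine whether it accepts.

Answer: REJECT

Steps:
start: ε-closure({0}) = {0,2,4,6}
'a' @ 1: {1,2,3,4,6,7,8,9,10}  [accepting]
'b' @ 2: {1,2,3,4,5,6,7,8,9,10,11}  [accepting]
'a' @ 3: {1,2,3,4,6,7,8,9,10}  [accepting]
'c' @ 4: {1,2,4,6,9,11}  [accepting]
'c' @ 5: {}  — state set empty
rest 'abbb' ignored (set empty)
end set {} — state 1 not in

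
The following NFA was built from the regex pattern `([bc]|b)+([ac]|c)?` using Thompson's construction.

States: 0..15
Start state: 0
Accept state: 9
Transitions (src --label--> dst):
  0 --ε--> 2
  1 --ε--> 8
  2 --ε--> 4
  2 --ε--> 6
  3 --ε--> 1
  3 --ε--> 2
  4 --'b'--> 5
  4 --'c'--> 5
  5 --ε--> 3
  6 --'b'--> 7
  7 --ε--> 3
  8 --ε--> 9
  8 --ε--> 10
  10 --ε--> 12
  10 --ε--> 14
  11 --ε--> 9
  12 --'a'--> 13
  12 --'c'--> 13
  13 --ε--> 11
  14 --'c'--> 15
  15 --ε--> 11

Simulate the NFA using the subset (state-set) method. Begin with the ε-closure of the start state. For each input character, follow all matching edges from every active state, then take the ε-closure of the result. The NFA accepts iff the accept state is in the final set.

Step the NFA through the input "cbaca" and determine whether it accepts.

Answer: REJECT

Derivation:
start: ε-closure({0}) = {0,2,4,6}
'c' @ 1: {1,2,3,4,5,6,8,9,10,12,14}  (accept∈set)
'b' @ 2: {1,2,3,4,5,6,7,8,9,10,12,14}  (accept∈set)
'a' @ 3: {9,11,13}  (accept∈set)
'c' @ 4: {}  — no active states
rest 'a' ignored (set empty)
after full input: {}  (accept=9 not in)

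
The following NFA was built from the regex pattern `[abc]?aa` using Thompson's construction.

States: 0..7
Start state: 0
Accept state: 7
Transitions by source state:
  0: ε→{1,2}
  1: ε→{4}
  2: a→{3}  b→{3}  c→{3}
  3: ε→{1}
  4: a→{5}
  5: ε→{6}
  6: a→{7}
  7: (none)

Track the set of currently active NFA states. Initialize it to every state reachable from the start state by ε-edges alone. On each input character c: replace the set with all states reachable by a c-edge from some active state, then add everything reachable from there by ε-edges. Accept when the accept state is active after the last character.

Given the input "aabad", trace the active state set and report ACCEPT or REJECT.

Answer: REJECT

Steps:
start: ε-closure({0}) = {0,1,2,4}
'a' @ 1: {1,3,4,5,6}
'a' @ 2: {5,6,7}  ✓accept
'b' @ 3: {}  — state set empty
rest 'ad' ignored (set empty)
end set {} — state 7 not in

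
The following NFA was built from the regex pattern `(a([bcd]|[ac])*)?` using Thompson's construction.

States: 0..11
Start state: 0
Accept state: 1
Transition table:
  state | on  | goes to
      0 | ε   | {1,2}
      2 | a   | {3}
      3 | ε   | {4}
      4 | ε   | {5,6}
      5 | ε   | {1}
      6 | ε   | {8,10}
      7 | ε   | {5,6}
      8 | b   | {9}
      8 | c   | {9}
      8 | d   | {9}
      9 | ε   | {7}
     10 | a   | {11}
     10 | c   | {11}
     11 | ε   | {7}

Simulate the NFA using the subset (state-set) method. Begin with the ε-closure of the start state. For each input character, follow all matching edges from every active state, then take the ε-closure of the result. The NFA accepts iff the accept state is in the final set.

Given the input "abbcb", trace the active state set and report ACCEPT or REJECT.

S₀ = ε-closure({0}) = {0,1,2}
'a' @ 1: {1,3,4,5,6,8,10}  [accepting]
'b' @ 2: {1,5,6,7,8,9,10}  [accepting]
'b' @ 3: {1,5,6,7,8,9,10}  [accepting]
'c' @ 4: {1,5,6,7,8,9,10,11}  [accepting]
'b' @ 5: {1,5,6,7,8,9,10}  [accepting]
after full input: {1,5,6,7,8,9,10}  (accept=1 in)

Answer: ACCEPT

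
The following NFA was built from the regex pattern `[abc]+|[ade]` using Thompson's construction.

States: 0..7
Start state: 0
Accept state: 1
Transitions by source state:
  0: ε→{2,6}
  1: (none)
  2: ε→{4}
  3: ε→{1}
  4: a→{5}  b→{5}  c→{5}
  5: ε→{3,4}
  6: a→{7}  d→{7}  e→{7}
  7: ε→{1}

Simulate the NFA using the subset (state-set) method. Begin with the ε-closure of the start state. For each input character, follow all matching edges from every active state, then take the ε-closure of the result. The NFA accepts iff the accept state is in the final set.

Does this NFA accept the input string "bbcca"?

initial (ε-close {0}): {0,2,4,6}
'b' @ 1: {1,3,4,5}  [accepting]
'b' @ 2: {1,3,4,5}  [accepting]
'c' @ 3: {1,3,4,5}  [accepting]
'c' @ 4: {1,3,4,5}  [accepting]
'a' @ 5: {1,3,4,5}  [accepting]
final: {1,3,4,5}; accept 1 in set

Answer: ACCEPT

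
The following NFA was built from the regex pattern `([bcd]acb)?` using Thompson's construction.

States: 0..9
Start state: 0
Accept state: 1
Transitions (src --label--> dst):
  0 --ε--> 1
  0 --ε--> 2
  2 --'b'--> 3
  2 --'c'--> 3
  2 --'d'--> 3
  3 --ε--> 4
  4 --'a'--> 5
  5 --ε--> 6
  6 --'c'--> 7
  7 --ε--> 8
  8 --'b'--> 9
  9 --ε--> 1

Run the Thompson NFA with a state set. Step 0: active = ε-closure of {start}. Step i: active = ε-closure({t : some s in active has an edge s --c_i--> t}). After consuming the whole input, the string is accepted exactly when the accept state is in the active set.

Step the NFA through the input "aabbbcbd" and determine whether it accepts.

Answer: REJECT

Trace:
start: ε-closure({0}) = {0,1,2}
'a' @ 1: {}  — no active states
rest 'abbbcbd' ignored (set empty)
after full input: {}  (accept=1 not in)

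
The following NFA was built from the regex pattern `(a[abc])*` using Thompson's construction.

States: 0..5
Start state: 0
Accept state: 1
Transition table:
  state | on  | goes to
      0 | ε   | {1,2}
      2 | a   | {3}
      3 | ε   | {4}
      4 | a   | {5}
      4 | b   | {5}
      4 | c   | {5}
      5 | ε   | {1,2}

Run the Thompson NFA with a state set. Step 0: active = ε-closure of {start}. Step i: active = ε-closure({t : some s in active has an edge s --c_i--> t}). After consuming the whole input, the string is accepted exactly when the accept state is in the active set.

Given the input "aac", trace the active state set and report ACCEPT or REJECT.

Answer: REJECT

Steps:
S₀ = ε-closure({0}) = {0,1,2}
'a' @ 1: {3,4}
'a' @ 2: {1,2,5}  [accepting]
'c' @ 3: {}  — no active states
final: {}; accept 1 not in set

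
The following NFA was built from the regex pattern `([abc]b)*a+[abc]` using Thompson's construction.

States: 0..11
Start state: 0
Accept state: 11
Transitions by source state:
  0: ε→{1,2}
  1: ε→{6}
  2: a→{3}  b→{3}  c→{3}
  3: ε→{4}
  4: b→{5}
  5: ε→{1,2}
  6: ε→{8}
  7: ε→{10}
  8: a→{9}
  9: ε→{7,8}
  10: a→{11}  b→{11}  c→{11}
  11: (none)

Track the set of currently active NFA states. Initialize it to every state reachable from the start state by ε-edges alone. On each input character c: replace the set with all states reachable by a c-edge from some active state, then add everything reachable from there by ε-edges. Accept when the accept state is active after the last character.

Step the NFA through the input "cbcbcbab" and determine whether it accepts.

Answer: ACCEPT

Trace:
S₀ = ε-closure({0}) = {0,1,2,6,8}
'c' @ 1: {3,4}
'b' @ 2: {1,2,5,6,8}
'c' @ 3: {3,4}
'b' @ 4: {1,2,5,6,8}
'c' @ 5: {3,4}
'b' @ 6: {1,2,5,6,8}
'a' @ 7: {3,4,7,8,9,10}
'b' @ 8: {1,2,5,6,8,11}  ✓accept
final: {1,2,5,6,8,11}; accept 11 in set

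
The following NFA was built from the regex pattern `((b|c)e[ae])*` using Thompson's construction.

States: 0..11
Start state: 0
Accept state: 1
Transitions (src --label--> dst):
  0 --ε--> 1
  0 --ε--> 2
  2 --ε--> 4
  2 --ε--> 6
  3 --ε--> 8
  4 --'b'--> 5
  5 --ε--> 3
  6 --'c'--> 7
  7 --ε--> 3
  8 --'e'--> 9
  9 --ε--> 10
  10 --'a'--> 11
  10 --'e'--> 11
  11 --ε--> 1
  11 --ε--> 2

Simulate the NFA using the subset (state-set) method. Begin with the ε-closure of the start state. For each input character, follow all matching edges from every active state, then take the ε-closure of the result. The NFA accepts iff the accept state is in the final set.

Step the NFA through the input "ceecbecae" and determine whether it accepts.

Answer: REJECT

Steps:
initial (ε-close {0}): {0,1,2,4,6}
'c' @ 1: {3,7,8}
'e' @ 2: {9,10}
'e' @ 3: {1,2,4,6,11}  ✓accept
'c' @ 4: {3,7,8}
'b' @ 5: {}  — state set empty
rest 'ecae' ignored (set empty)
after full input: {}  (accept=1 not in)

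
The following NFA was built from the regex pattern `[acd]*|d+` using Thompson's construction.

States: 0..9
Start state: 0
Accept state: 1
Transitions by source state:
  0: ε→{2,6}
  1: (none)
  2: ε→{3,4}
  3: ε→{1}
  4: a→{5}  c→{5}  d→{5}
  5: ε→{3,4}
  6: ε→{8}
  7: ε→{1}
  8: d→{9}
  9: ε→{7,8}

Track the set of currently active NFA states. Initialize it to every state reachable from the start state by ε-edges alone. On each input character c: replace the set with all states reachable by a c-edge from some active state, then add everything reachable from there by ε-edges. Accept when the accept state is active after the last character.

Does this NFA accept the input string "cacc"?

Answer: ACCEPT

Trace:
S₀ = ε-closure({0}) = {0,1,2,3,4,6,8}
'c' @ 1: {1,3,4,5}  [accepting]
'a' @ 2: {1,3,4,5}  [accepting]
'c' @ 3: {1,3,4,5}  [accepting]
'c' @ 4: {1,3,4,5}  [accepting]
end set {1,3,4,5} — state 1 in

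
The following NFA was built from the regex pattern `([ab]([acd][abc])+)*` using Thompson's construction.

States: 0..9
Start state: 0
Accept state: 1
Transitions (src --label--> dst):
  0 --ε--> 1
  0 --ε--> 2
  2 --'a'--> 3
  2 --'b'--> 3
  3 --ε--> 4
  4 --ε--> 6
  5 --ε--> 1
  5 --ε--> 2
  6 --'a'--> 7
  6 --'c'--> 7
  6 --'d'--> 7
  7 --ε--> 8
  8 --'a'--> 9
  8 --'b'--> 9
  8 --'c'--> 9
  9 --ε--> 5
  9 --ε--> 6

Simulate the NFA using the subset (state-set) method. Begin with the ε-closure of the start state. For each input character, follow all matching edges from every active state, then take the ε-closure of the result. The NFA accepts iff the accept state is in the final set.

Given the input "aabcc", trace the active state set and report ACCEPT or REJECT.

Answer: ACCEPT

Trace:
S₀ = ε-closure({0}) = {0,1,2}
'a' @ 1: {3,4,6}
'a' @ 2: {7,8}
'b' @ 3: {1,2,5,6,9}  ✓accept
'c' @ 4: {7,8}
'c' @ 5: {1,2,5,6,9}  ✓accept
end set {1,2,5,6,9} — state 1 in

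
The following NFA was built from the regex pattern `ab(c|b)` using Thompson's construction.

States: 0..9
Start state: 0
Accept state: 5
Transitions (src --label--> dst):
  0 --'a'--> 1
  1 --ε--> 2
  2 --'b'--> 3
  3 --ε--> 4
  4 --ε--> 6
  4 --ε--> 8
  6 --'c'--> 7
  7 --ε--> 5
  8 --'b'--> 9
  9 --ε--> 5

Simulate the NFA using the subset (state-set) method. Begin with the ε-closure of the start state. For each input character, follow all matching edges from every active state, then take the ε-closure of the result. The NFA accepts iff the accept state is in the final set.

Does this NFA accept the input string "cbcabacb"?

S₀ = ε-closure({0}) = {0}
'c' @ 1: {}  — no active states
rest 'bcabacb' ignored (set empty)
end set {} — state 5 not in

Answer: REJECT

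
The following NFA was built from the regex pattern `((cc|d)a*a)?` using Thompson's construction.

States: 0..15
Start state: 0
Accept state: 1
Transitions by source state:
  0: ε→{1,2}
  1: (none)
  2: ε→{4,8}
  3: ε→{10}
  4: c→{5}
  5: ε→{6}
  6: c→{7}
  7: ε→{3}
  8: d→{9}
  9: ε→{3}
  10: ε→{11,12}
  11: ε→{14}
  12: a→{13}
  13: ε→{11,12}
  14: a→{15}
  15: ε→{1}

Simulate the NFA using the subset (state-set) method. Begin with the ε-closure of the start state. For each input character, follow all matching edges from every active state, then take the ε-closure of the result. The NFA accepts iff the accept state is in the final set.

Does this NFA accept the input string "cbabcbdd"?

S₀ = ε-closure({0}) = {0,1,2,4,8}
'c' @ 1: {5,6}
'b' @ 2: {}  — dead — no transitions
rest 'abcbdd' ignored (set empty)
end set {} — state 1 not in

Answer: REJECT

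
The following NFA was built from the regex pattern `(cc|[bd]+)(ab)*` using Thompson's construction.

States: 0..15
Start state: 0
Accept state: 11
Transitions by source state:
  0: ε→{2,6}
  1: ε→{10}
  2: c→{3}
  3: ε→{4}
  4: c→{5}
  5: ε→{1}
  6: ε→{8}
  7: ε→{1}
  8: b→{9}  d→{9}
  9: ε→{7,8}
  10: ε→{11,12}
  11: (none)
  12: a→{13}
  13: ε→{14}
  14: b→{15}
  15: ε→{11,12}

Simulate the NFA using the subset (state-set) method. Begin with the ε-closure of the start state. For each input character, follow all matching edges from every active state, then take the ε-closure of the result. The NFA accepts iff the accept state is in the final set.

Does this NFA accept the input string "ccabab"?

Answer: ACCEPT

Steps:
start: ε-closure({0}) = {0,2,6,8}
'c' @ 1: {3,4}
'c' @ 2: {1,5,10,11,12}  (accept∈set)
'a' @ 3: {13,14}
'b' @ 4: {11,12,15}  (accept∈set)
'a' @ 5: {13,14}
'b' @ 6: {11,12,15}  (accept∈set)
final: {11,12,15}; accept 11 in set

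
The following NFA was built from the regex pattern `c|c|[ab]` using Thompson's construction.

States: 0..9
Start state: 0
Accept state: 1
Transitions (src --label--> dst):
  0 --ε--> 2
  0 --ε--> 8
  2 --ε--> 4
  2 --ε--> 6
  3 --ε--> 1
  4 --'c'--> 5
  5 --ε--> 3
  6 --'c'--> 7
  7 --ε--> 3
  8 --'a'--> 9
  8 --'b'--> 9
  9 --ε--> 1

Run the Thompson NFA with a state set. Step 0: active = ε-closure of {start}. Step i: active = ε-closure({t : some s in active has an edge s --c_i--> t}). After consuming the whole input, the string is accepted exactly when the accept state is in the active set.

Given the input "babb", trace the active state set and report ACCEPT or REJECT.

start: ε-closure({0}) = {0,2,4,6,8}
'b' @ 1: {1,9}  [accepting]
'a' @ 2: {}  — dead — no transitions
rest 'bb' ignored (set empty)
after full input: {}  (accept=1 not in)

Answer: REJECT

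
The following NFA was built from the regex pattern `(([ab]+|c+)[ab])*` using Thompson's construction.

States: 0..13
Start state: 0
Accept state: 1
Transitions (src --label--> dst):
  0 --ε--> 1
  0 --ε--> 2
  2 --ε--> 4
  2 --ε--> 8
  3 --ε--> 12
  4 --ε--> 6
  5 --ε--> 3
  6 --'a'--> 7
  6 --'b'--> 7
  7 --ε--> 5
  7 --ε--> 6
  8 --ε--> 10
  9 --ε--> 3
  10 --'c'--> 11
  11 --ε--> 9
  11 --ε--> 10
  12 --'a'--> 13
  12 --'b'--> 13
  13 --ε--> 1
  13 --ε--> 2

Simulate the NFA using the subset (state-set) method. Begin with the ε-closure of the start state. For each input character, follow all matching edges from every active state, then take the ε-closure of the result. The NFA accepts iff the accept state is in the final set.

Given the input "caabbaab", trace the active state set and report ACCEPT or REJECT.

Answer: ACCEPT

Steps:
S₀ = ε-closure({0}) = {0,1,2,4,6,8,10}
'c' @ 1: {3,9,10,11,12}
'a' @ 2: {1,2,4,6,8,10,13}  (accept∈set)
'a' @ 3: {3,5,6,7,12}
'b' @ 4: {1,2,3,4,5,6,7,8,10,12,13}  (accept∈set)
'b' @ 5: {1,2,3,4,5,6,7,8,10,12,13}  (accept∈set)
'a' @ 6: {1,2,3,4,5,6,7,8,10,12,13}  (accept∈set)
'a' @ 7: {1,2,3,4,5,6,7,8,10,12,13}  (accept∈set)
'b' @ 8: {1,2,3,4,5,6,7,8,10,12,13}  (accept∈set)
final: {1,2,3,4,5,6,7,8,10,12,13}; accept 1 in set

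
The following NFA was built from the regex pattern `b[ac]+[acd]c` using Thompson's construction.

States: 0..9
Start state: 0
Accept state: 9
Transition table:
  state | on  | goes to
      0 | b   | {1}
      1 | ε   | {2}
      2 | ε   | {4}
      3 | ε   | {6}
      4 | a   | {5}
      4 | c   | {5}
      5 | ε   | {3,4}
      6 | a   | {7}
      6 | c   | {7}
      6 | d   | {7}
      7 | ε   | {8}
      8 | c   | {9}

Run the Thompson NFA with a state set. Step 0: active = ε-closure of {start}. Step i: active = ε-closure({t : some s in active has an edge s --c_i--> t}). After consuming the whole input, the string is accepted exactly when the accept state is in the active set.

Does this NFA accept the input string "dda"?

Answer: REJECT

Steps:
initial (ε-close {0}): {0}
'd' @ 1: {}  — state set empty
rest 'da' ignored (set empty)
end set {} — state 9 not in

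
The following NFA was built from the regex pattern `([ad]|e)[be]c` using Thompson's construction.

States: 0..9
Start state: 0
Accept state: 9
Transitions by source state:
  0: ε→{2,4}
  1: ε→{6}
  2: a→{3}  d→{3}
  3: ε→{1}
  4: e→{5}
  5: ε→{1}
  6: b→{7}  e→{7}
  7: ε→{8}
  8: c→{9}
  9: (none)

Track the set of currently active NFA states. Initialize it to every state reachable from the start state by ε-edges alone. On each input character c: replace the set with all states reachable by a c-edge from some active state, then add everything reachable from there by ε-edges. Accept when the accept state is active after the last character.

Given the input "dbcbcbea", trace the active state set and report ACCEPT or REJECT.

Answer: REJECT

Steps:
start: ε-closure({0}) = {0,2,4}
'd' @ 1: {1,3,6}
'b' @ 2: {7,8}
'c' @ 3: {9}  (accept∈set)
'b' @ 4: {}  — no active states
rest 'cbea' ignored (set empty)
end set {} — state 9 not in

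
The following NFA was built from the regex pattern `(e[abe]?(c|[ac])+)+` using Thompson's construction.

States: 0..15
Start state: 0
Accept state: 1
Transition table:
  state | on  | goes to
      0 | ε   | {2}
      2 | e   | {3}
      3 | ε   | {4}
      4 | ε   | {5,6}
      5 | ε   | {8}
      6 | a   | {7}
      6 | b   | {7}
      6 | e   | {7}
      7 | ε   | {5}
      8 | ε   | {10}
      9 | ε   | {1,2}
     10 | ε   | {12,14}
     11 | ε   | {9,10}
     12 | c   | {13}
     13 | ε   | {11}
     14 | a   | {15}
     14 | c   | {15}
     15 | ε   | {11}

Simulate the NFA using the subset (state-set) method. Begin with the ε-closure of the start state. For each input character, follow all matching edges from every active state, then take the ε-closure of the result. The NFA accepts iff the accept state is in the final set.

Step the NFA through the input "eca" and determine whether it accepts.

Answer: ACCEPT

Steps:
S₀ = ε-closure({0}) = {0,2}
'e' @ 1: {3,4,5,6,8,10,12,14}
'c' @ 2: {1,2,9,10,11,12,13,14,15}  ✓accept
'a' @ 3: {1,2,9,10,11,12,14,15}  ✓accept
end set {1,2,9,10,11,12,14,15} — state 1 in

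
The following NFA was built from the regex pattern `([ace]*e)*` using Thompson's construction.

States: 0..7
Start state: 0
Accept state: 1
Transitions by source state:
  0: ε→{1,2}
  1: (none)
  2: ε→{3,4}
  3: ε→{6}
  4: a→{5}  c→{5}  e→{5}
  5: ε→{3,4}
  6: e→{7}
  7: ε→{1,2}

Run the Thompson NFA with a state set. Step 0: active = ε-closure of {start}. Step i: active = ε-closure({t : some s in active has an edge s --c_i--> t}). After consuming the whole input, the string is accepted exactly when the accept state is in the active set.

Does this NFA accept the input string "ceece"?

Answer: ACCEPT

Derivation:
S₀ = ε-closure({0}) = {0,1,2,3,4,6}
'c' @ 1: {3,4,5,6}
'e' @ 2: {1,2,3,4,5,6,7}  [accepting]
'e' @ 3: {1,2,3,4,5,6,7}  [accepting]
'c' @ 4: {3,4,5,6}
'e' @ 5: {1,2,3,4,5,6,7}  [accepting]
final: {1,2,3,4,5,6,7}; accept 1 in set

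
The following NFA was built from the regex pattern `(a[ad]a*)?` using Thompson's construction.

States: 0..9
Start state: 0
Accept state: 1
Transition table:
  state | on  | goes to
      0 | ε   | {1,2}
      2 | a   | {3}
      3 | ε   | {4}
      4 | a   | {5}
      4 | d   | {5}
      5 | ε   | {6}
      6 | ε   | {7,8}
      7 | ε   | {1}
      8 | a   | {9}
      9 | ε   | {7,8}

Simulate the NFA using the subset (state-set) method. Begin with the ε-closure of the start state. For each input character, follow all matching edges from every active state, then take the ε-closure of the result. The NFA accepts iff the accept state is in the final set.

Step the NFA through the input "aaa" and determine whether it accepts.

Answer: ACCEPT

Steps:
start: ε-closure({0}) = {0,1,2}
'a' @ 1: {3,4}
'a' @ 2: {1,5,6,7,8}  (accept∈set)
'a' @ 3: {1,7,8,9}  (accept∈set)
end set {1,7,8,9} — state 1 in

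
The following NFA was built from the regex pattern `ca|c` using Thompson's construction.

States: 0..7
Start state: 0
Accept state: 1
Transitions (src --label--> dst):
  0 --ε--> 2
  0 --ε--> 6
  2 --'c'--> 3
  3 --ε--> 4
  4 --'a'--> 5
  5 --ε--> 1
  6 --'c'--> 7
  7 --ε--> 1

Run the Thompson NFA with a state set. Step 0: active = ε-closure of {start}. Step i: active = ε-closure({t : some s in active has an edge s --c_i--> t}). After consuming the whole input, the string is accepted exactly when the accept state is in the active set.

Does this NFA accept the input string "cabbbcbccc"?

Answer: REJECT

Steps:
initial (ε-close {0}): {0,2,6}
'c' @ 1: {1,3,4,7}  (accept∈set)
'a' @ 2: {1,5}  (accept∈set)
'b' @ 3: {}  — state set empty
rest 'bbcbccc' ignored (set empty)
after full input: {}  (accept=1 not in)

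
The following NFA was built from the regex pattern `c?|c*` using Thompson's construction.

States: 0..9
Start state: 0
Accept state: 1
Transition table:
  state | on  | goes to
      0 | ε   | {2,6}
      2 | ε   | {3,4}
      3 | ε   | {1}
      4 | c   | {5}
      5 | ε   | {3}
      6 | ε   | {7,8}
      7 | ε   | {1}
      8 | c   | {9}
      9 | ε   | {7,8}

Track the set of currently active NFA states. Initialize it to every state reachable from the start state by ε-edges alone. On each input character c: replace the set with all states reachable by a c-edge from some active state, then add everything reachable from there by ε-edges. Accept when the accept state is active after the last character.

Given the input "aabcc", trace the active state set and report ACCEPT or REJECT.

Answer: REJECT

Steps:
S₀ = ε-closure({0}) = {0,1,2,3,4,6,7,8}
'a' @ 1: {}  — no active states
rest 'abcc' ignored (set empty)
after full input: {}  (accept=1 not in)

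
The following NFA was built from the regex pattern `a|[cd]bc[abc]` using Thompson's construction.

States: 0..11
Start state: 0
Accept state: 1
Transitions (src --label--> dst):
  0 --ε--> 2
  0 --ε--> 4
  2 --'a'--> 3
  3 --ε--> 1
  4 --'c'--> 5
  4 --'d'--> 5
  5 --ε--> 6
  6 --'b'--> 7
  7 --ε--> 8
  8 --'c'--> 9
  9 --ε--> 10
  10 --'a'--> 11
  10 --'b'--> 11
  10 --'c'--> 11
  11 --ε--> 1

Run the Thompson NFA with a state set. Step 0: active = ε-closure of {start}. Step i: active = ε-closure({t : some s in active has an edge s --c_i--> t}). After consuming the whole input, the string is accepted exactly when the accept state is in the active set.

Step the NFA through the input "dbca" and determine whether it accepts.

Answer: ACCEPT

Trace:
S₀ = ε-closure({0}) = {0,2,4}
'd' @ 1: {5,6}
'b' @ 2: {7,8}
'c' @ 3: {9,10}
'a' @ 4: {1,11}  [accepting]
after full input: {1,11}  (accept=1 in)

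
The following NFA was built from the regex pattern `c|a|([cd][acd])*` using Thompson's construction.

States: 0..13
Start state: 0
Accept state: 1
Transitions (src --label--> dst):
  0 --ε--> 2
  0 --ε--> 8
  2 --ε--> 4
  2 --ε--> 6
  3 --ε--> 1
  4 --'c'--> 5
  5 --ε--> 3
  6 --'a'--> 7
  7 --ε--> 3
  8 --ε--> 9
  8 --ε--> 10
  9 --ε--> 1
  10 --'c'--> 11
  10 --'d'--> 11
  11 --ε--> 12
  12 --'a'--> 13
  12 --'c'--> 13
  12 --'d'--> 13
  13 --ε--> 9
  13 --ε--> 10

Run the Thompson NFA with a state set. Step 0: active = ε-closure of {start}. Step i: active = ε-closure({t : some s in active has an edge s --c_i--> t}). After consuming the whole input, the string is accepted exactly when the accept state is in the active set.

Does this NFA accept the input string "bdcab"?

initial (ε-close {0}): {0,1,2,4,6,8,9,10}
'b' @ 1: {}  — state set empty
rest 'dcab' ignored (set empty)
end set {} — state 1 not in

Answer: REJECT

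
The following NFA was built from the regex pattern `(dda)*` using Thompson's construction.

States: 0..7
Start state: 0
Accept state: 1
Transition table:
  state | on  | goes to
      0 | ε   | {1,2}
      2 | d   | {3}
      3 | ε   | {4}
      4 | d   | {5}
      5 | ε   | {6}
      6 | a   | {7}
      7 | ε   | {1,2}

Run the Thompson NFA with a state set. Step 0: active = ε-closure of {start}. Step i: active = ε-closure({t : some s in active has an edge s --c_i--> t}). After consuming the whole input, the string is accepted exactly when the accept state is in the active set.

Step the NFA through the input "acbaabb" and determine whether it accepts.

S₀ = ε-closure({0}) = {0,1,2}
'a' @ 1: {}  — dead — no transitions
rest 'cbaabb' ignored (set empty)
after full input: {}  (accept=1 not in)

Answer: REJECT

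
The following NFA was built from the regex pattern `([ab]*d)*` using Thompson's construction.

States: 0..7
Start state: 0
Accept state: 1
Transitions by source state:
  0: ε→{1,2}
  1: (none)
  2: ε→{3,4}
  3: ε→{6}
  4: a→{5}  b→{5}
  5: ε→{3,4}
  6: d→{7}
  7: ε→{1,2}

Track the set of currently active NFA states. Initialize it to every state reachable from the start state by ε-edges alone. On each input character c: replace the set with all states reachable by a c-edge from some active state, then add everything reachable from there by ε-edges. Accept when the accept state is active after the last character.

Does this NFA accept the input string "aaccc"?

Answer: REJECT

Derivation:
start: ε-closure({0}) = {0,1,2,3,4,6}
'a' @ 1: {3,4,5,6}
'a' @ 2: {3,4,5,6}
'c' @ 3: {}  — state set empty
rest 'cc' ignored (set empty)
final: {}; accept 1 not in set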